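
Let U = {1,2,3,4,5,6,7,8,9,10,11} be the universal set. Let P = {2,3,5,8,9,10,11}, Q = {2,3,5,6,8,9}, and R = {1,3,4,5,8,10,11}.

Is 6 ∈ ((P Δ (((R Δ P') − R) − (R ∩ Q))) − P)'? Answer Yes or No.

No

6 ∉ P, so 6 ∈ P'
6 ∉ R and 6 ∈ P', so 6 ∈ R Δ P'
6 ∈ (R Δ P') and 6 ∉ R, so 6 ∈ (R Δ P') − R
6 ∉ R and 6 ∈ Q, so 6 ∉ R ∩ Q
6 ∈ ((R Δ P') − R) and 6 ∉ (R ∩ Q), so 6 ∈ ((R Δ P') − R) − (R ∩ Q)
6 ∉ P and 6 ∈ (((R Δ P') − R) − (R ∩ Q)), so 6 ∈ P Δ (((R Δ P') − R) − (R ∩ Q))
6 ∈ (P Δ (((R Δ P') − R) − (R ∩ Q))) and 6 ∉ P, so 6 ∈ (P Δ (((R Δ P') − R) − (R ∩ Q))) − P
6 ∉ ((P Δ (((R Δ P') − R) − (R ∩ Q))) − P)' since 6 ∈ ((P Δ (((R Δ P') − R) − (R ∩ Q))) − P)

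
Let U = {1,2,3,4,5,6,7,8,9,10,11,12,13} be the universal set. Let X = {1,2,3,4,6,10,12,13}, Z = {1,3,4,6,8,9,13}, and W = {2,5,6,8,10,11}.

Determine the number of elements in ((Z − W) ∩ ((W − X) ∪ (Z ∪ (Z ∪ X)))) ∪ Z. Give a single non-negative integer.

7

Z − W = {1,3,4,9,13}
W − X = {5,8,11}
Z ∪ X = {1,2,3,4,6,8,9,10,12,13}
Z ∪ (Z ∪ X) = {1,2,3,4,6,8,9,10,12,13}
(W − X) ∪ (Z ∪ (Z ∪ X)) = {1,2,3,4,5,6,8,9,10,11,12,13}
(Z − W) ∩ ((W − X) ∪ (Z ∪ (Z ∪ X))) = {1,3,4,9,13}
((Z − W) ∩ ((W − X) ∪ (Z ∪ (Z ∪ X)))) ∪ Z = {1,3,4,6,8,9,13}
|((Z − W) ∩ ((W − X) ∪ (Z ∪ (Z ∪ X)))) ∪ Z| = 7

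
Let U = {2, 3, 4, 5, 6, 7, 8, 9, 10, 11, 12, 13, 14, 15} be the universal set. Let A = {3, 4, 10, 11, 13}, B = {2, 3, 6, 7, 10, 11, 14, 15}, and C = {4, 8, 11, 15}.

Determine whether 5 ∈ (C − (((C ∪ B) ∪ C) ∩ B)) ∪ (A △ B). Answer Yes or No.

No

5 ∉ C and 5 ∉ B, so 5 ∉ C ∪ B
5 ∉ (C ∪ B) and 5 ∉ C, so 5 ∉ (C ∪ B) ∪ C
5 ∉ ((C ∪ B) ∪ C) and 5 ∉ B, so 5 ∉ ((C ∪ B) ∪ C) ∩ B
5 ∉ C and 5 ∉ (((C ∪ B) ∪ C) ∩ B), so 5 ∉ C − (((C ∪ B) ∪ C) ∩ B)
5 ∉ A and 5 ∉ B, so 5 ∉ A △ B
5 ∉ (C − (((C ∪ B) ∪ C) ∩ B)) and 5 ∉ (A △ B), so 5 ∉ (C − (((C ∪ B) ∪ C) ∩ B)) ∪ (A △ B)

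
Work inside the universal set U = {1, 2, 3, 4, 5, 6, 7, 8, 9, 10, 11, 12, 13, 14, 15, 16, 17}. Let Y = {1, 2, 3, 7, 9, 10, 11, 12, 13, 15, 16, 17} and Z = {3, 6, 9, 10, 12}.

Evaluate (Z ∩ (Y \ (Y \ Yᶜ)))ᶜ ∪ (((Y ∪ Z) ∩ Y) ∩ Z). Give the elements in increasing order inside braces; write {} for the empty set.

Yᶜ = {4, 5, 6, 8, 14}
Y \ Yᶜ = {1, 2, 3, 7, 9, 10, 11, 12, 13, 15, 16, 17}
Y \ (Y \ Yᶜ) = {}
Z ∩ (Y \ (Y \ Yᶜ)) = {}
(Z ∩ (Y \ (Y \ Yᶜ)))ᶜ = {1, 2, 3, 4, 5, 6, 7, 8, 9, 10, 11, 12, 13, 14, 15, 16, 17}
Y ∪ Z = {1, 2, 3, 6, 7, 9, 10, 11, 12, 13, 15, 16, 17}
(Y ∪ Z) ∩ Y = {1, 2, 3, 7, 9, 10, 11, 12, 13, 15, 16, 17}
((Y ∪ Z) ∩ Y) ∩ Z = {3, 9, 10, 12}
(Z ∩ (Y \ (Y \ Yᶜ)))ᶜ ∪ (((Y ∪ Z) ∩ Y) ∩ Z) = {1, 2, 3, 4, 5, 6, 7, 8, 9, 10, 11, 12, 13, 14, 15, 16, 17}

{1, 2, 3, 4, 5, 6, 7, 8, 9, 10, 11, 12, 13, 14, 15, 16, 17}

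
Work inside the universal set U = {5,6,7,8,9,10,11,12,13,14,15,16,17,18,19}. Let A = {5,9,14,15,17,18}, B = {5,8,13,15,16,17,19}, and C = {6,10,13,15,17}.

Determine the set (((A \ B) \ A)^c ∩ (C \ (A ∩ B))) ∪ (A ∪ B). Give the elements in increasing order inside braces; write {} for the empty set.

{5,6,8,9,10,13,14,15,16,17,18,19}

A \ B = {9,14,18}
(A \ B) \ A = {}
((A \ B) \ A)^c = {5,6,7,8,9,10,11,12,13,14,15,16,17,18,19}
A ∩ B = {5,15,17}
C \ (A ∩ B) = {6,10,13}
((A \ B) \ A)^c ∩ (C \ (A ∩ B)) = {6,10,13}
A ∪ B = {5,8,9,13,14,15,16,17,18,19}
(((A \ B) \ A)^c ∩ (C \ (A ∩ B))) ∪ (A ∪ B) = {5,6,8,9,10,13,14,15,16,17,18,19}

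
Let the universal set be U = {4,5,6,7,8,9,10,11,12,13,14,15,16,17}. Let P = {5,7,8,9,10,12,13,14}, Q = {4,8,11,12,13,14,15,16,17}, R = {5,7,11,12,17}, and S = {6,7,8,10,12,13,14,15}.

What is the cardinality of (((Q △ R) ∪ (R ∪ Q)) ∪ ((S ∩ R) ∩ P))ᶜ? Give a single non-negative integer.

3

Q △ R = {4,5,7,8,13,14,15,16}
R ∪ Q = {4,5,7,8,11,12,13,14,15,16,17}
(Q △ R) ∪ (R ∪ Q) = {4,5,7,8,11,12,13,14,15,16,17}
S ∩ R = {7,12}
(S ∩ R) ∩ P = {7,12}
((Q △ R) ∪ (R ∪ Q)) ∪ ((S ∩ R) ∩ P) = {4,5,7,8,11,12,13,14,15,16,17}
(((Q △ R) ∪ (R ∪ Q)) ∪ ((S ∩ R) ∩ P))ᶜ = {6,9,10}
|(((Q △ R) ∪ (R ∪ Q)) ∪ ((S ∩ R) ∩ P))ᶜ| = 3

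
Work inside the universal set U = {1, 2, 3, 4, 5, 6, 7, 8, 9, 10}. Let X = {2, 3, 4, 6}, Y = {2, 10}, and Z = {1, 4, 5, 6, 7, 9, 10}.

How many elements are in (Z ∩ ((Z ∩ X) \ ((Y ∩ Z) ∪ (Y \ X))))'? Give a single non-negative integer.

8

Z ∩ X = {4, 6}
Y ∩ Z = {10}
Y \ X = {10}
(Y ∩ Z) ∪ (Y \ X) = {10}
(Z ∩ X) \ ((Y ∩ Z) ∪ (Y \ X)) = {4, 6}
Z ∩ ((Z ∩ X) \ ((Y ∩ Z) ∪ (Y \ X))) = {4, 6}
(Z ∩ ((Z ∩ X) \ ((Y ∩ Z) ∪ (Y \ X))))' = {1, 2, 3, 5, 7, 8, 9, 10}
|(Z ∩ ((Z ∩ X) \ ((Y ∩ Z) ∪ (Y \ X))))'| = 8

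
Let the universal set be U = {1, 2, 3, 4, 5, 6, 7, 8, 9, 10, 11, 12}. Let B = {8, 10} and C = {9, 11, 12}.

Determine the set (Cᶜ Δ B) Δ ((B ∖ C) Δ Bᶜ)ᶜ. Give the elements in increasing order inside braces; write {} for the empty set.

Cᶜ = {1, 2, 3, 4, 5, 6, 7, 8, 10}
Cᶜ Δ B = {1, 2, 3, 4, 5, 6, 7}
B ∖ C = {8, 10}
Bᶜ = {1, 2, 3, 4, 5, 6, 7, 9, 11, 12}
(B ∖ C) Δ Bᶜ = {1, 2, 3, 4, 5, 6, 7, 8, 9, 10, 11, 12}
((B ∖ C) Δ Bᶜ)ᶜ = {}
(Cᶜ Δ B) Δ ((B ∖ C) Δ Bᶜ)ᶜ = {1, 2, 3, 4, 5, 6, 7}

{1, 2, 3, 4, 5, 6, 7}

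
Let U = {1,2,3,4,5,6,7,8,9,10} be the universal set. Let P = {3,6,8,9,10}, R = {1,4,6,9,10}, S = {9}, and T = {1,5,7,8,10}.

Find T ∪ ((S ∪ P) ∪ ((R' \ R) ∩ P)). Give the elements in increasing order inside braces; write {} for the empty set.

{1,3,5,6,7,8,9,10}

S ∪ P = {3,6,8,9,10}
R' = {2,3,5,7,8}
R' \ R = {2,3,5,7,8}
(R' \ R) ∩ P = {3,8}
(S ∪ P) ∪ ((R' \ R) ∩ P) = {3,6,8,9,10}
T ∪ ((S ∪ P) ∪ ((R' \ R) ∩ P)) = {1,3,5,6,7,8,9,10}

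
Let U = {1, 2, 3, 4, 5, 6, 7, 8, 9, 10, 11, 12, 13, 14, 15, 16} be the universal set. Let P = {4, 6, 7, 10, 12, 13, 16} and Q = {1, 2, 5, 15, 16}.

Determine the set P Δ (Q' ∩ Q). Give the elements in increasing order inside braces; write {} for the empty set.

{4, 6, 7, 10, 12, 13, 16}

Q' = {3, 4, 6, 7, 8, 9, 10, 11, 12, 13, 14}
Q' ∩ Q = {}
P Δ (Q' ∩ Q) = {4, 6, 7, 10, 12, 13, 16}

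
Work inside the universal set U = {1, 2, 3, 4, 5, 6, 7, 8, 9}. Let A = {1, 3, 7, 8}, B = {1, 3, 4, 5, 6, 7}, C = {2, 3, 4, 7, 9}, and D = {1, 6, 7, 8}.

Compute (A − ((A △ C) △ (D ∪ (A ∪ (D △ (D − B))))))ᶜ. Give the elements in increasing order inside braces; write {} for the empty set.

A △ C = {1, 2, 4, 8, 9}
D − B = {8}
D △ (D − B) = {1, 6, 7}
A ∪ (D △ (D − B)) = {1, 3, 6, 7, 8}
D ∪ (A ∪ (D △ (D − B))) = {1, 3, 6, 7, 8}
(A △ C) △ (D ∪ (A ∪ (D △ (D − B)))) = {2, 3, 4, 6, 7, 9}
A − ((A △ C) △ (D ∪ (A ∪ (D △ (D − B))))) = {1, 8}
(A − ((A △ C) △ (D ∪ (A ∪ (D △ (D − B))))))ᶜ = {2, 3, 4, 5, 6, 7, 9}

{2, 3, 4, 5, 6, 7, 9}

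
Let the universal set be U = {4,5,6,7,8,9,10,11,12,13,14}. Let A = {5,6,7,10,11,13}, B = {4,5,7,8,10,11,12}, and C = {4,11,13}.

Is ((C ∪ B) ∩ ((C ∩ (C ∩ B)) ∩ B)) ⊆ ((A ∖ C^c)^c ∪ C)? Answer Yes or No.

Yes

C ∪ B = {4,5,7,8,10,11,12,13}
C ∩ B = {4,11}
C ∩ (C ∩ B) = {4,11}
(C ∩ (C ∩ B)) ∩ B = {4,11}
(C ∪ B) ∩ ((C ∩ (C ∩ B)) ∩ B) = {4,11}
C^c = {5,6,7,8,9,10,12,14}
A ∖ C^c = {11,13}
(A ∖ C^c)^c = {4,5,6,7,8,9,10,12,14}
(A ∖ C^c)^c ∪ C = {4,5,6,7,8,9,10,11,12,13,14}
Every element of {4,11} is in {4,5,6,7,8,9,10,11,12,13,14}, so (C ∪ B) ∩ ((C ∩ (C ∩ B)) ∩ B) ⊆ (A ∖ C^c)^c ∪ C.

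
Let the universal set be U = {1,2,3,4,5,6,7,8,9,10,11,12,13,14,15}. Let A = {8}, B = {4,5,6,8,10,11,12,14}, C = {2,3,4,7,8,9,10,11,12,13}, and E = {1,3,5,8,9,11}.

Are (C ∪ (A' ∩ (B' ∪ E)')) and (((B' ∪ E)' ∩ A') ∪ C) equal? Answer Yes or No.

Yes

A' = {1,2,3,4,5,6,7,9,10,11,12,13,14,15}
B' = {1,2,3,7,9,13,15}
B' ∪ E = {1,2,3,5,7,8,9,11,13,15}
(B' ∪ E)' = {4,6,10,12,14}
A' ∩ (B' ∪ E)' = {4,6,10,12,14}
C ∪ (A' ∩ (B' ∪ E)') = {2,3,4,6,7,8,9,10,11,12,13,14}
(B' ∪ E)' ∩ A' = {4,6,10,12,14}
((B' ∪ E)' ∩ A') ∪ C = {2,3,4,6,7,8,9,10,11,12,13,14}
Both equal {2,3,4,6,7,8,9,10,11,12,13,14}, so C ∪ (A' ∩ (B' ∪ E)') = ((B' ∪ E)' ∩ A') ∪ C.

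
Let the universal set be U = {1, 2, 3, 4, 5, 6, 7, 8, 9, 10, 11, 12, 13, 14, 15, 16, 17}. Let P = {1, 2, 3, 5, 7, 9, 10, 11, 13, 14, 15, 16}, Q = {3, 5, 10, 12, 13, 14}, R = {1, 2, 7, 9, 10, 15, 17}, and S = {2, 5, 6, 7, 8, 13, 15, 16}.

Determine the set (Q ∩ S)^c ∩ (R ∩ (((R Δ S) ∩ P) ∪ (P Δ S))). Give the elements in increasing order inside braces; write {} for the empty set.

Q ∩ S = {5, 13}
(Q ∩ S)^c = {1, 2, 3, 4, 6, 7, 8, 9, 10, 11, 12, 14, 15, 16, 17}
R Δ S = {1, 5, 6, 8, 9, 10, 13, 16, 17}
(R Δ S) ∩ P = {1, 5, 9, 10, 13, 16}
P Δ S = {1, 3, 6, 8, 9, 10, 11, 14}
((R Δ S) ∩ P) ∪ (P Δ S) = {1, 3, 5, 6, 8, 9, 10, 11, 13, 14, 16}
R ∩ (((R Δ S) ∩ P) ∪ (P Δ S)) = {1, 9, 10}
(Q ∩ S)^c ∩ (R ∩ (((R Δ S) ∩ P) ∪ (P Δ S))) = {1, 9, 10}

{1, 9, 10}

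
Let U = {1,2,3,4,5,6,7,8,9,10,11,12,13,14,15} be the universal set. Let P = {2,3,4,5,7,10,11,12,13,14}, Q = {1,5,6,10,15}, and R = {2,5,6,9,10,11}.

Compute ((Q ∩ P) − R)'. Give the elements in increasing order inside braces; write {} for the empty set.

Q ∩ P = {5,10}
(Q ∩ P) − R = {}
((Q ∩ P) − R)' = {1,2,3,4,5,6,7,8,9,10,11,12,13,14,15}

{1,2,3,4,5,6,7,8,9,10,11,12,13,14,15}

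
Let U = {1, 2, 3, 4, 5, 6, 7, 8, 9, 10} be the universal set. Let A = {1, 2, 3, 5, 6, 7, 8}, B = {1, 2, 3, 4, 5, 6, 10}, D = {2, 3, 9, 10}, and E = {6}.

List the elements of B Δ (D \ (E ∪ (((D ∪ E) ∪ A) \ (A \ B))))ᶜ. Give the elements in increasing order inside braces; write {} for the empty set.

{7, 8, 9}

D ∪ E = {2, 3, 6, 9, 10}
(D ∪ E) ∪ A = {1, 2, 3, 5, 6, 7, 8, 9, 10}
A \ B = {7, 8}
((D ∪ E) ∪ A) \ (A \ B) = {1, 2, 3, 5, 6, 9, 10}
E ∪ (((D ∪ E) ∪ A) \ (A \ B)) = {1, 2, 3, 5, 6, 9, 10}
D \ (E ∪ (((D ∪ E) ∪ A) \ (A \ B))) = {}
(D \ (E ∪ (((D ∪ E) ∪ A) \ (A \ B))))ᶜ = {1, 2, 3, 4, 5, 6, 7, 8, 9, 10}
B Δ (D \ (E ∪ (((D ∪ E) ∪ A) \ (A \ B))))ᶜ = {7, 8, 9}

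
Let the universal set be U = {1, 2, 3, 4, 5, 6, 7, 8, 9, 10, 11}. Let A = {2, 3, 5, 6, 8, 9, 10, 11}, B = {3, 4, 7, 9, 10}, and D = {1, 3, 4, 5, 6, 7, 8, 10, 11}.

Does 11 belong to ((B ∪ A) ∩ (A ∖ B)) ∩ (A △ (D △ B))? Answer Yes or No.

No

11 ∉ B and 11 ∈ A, so 11 ∈ B ∪ A
11 ∈ A and 11 ∉ B, so 11 ∈ A ∖ B
11 ∈ (B ∪ A) and 11 ∈ (A ∖ B), so 11 ∈ (B ∪ A) ∩ (A ∖ B)
11 ∈ D and 11 ∉ B, so 11 ∈ D △ B
11 ∈ A and 11 ∈ (D △ B), so 11 ∉ A △ (D △ B)
11 ∈ ((B ∪ A) ∩ (A ∖ B)) and 11 ∉ (A △ (D △ B)), so 11 ∉ ((B ∪ A) ∩ (A ∖ B)) ∩ (A △ (D △ B))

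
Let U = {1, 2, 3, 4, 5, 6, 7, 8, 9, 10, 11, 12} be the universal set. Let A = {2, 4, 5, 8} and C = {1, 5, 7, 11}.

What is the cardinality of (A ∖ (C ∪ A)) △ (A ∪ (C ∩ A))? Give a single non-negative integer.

C ∪ A = {1, 2, 4, 5, 7, 8, 11}
A ∖ (C ∪ A) = {}
C ∩ A = {5}
A ∪ (C ∩ A) = {2, 4, 5, 8}
(A ∖ (C ∪ A)) △ (A ∪ (C ∩ A)) = {2, 4, 5, 8}
|(A ∖ (C ∪ A)) △ (A ∪ (C ∩ A))| = 4

4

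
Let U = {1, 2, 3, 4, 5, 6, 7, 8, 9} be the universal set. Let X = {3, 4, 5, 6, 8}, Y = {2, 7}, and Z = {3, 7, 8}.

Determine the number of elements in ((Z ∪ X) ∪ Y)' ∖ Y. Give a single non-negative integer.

Z ∪ X = {3, 4, 5, 6, 7, 8}
(Z ∪ X) ∪ Y = {2, 3, 4, 5, 6, 7, 8}
((Z ∪ X) ∪ Y)' = {1, 9}
((Z ∪ X) ∪ Y)' ∖ Y = {1, 9}
|((Z ∪ X) ∪ Y)' ∖ Y| = 2

2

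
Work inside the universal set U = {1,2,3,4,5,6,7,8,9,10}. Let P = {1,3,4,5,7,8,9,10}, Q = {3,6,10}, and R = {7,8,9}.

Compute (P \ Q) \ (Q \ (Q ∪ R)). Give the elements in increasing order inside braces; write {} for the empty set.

P \ Q = {1,4,5,7,8,9}
Q ∪ R = {3,6,7,8,9,10}
Q \ (Q ∪ R) = {}
(P \ Q) \ (Q \ (Q ∪ R)) = {1,4,5,7,8,9}

{1,4,5,7,8,9}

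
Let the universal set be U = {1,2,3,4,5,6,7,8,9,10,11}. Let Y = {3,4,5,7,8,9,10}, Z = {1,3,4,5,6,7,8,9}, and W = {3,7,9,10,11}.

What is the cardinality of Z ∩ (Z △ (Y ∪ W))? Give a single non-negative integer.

Y ∪ W = {3,4,5,7,8,9,10,11}
Z △ (Y ∪ W) = {1,6,10,11}
Z ∩ (Z △ (Y ∪ W)) = {1,6}
|Z ∩ (Z △ (Y ∪ W))| = 2

2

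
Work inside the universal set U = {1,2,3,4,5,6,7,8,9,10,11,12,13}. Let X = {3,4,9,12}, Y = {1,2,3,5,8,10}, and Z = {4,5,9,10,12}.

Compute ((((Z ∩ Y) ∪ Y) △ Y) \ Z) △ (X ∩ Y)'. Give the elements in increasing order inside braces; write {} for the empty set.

{1,2,4,5,6,7,8,9,10,11,12,13}

Z ∩ Y = {5,10}
(Z ∩ Y) ∪ Y = {1,2,3,5,8,10}
((Z ∩ Y) ∪ Y) △ Y = {}
(((Z ∩ Y) ∪ Y) △ Y) \ Z = {}
X ∩ Y = {3}
(X ∩ Y)' = {1,2,4,5,6,7,8,9,10,11,12,13}
((((Z ∩ Y) ∪ Y) △ Y) \ Z) △ (X ∩ Y)' = {1,2,4,5,6,7,8,9,10,11,12,13}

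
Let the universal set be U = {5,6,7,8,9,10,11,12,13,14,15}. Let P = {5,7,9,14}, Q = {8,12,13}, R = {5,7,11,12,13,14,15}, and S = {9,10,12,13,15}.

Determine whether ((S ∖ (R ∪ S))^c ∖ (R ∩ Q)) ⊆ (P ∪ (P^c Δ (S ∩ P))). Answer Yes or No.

R ∪ S = {5,7,9,10,11,12,13,14,15}
S ∖ (R ∪ S) = {}
(S ∖ (R ∪ S))^c = {5,6,7,8,9,10,11,12,13,14,15}
R ∩ Q = {12,13}
(S ∖ (R ∪ S))^c ∖ (R ∩ Q) = {5,6,7,8,9,10,11,14,15}
P^c = {6,8,10,11,12,13,15}
S ∩ P = {9}
P^c Δ (S ∩ P) = {6,8,9,10,11,12,13,15}
P ∪ (P^c Δ (S ∩ P)) = {5,6,7,8,9,10,11,12,13,14,15}
Every element of {5,6,7,8,9,10,11,14,15} is in {5,6,7,8,9,10,11,12,13,14,15}, so (S ∖ (R ∪ S))^c ∖ (R ∩ Q) ⊆ P ∪ (P^c Δ (S ∩ P)).

Yes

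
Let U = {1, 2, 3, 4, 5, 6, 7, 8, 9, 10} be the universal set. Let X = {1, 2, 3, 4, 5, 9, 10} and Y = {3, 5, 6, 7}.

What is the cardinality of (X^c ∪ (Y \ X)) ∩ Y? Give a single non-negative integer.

2

X^c = {6, 7, 8}
Y \ X = {6, 7}
X^c ∪ (Y \ X) = {6, 7, 8}
(X^c ∪ (Y \ X)) ∩ Y = {6, 7}
|(X^c ∪ (Y \ X)) ∩ Y| = 2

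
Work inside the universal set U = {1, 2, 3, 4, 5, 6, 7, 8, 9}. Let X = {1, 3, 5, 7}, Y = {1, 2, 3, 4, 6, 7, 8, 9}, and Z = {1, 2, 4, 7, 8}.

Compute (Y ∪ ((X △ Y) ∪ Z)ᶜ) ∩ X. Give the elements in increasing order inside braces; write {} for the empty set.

X △ Y = {2, 4, 5, 6, 8, 9}
(X △ Y) ∪ Z = {1, 2, 4, 5, 6, 7, 8, 9}
((X △ Y) ∪ Z)ᶜ = {3}
Y ∪ ((X △ Y) ∪ Z)ᶜ = {1, 2, 3, 4, 6, 7, 8, 9}
(Y ∪ ((X △ Y) ∪ Z)ᶜ) ∩ X = {1, 3, 7}

{1, 3, 7}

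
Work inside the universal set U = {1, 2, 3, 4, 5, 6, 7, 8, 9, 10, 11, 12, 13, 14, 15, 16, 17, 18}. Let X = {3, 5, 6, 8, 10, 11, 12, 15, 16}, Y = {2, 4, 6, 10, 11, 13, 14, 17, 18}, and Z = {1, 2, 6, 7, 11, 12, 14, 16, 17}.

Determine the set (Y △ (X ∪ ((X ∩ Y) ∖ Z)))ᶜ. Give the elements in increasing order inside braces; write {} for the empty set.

X ∩ Y = {6, 10, 11}
(X ∩ Y) ∖ Z = {10}
X ∪ ((X ∩ Y) ∖ Z) = {3, 5, 6, 8, 10, 11, 12, 15, 16}
Y △ (X ∪ ((X ∩ Y) ∖ Z)) = {2, 3, 4, 5, 8, 12, 13, 14, 15, 16, 17, 18}
(Y △ (X ∪ ((X ∩ Y) ∖ Z)))ᶜ = {1, 6, 7, 9, 10, 11}

{1, 6, 7, 9, 10, 11}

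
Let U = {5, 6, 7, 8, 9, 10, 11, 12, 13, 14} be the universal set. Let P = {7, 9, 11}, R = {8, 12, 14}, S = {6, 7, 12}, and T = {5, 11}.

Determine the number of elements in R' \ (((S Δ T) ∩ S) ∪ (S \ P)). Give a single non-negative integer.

5

R' = {5, 6, 7, 9, 10, 11, 13}
S Δ T = {5, 6, 7, 11, 12}
(S Δ T) ∩ S = {6, 7, 12}
S \ P = {6, 12}
((S Δ T) ∩ S) ∪ (S \ P) = {6, 7, 12}
R' \ (((S Δ T) ∩ S) ∪ (S \ P)) = {5, 9, 10, 11, 13}
|R' \ (((S Δ T) ∩ S) ∪ (S \ P))| = 5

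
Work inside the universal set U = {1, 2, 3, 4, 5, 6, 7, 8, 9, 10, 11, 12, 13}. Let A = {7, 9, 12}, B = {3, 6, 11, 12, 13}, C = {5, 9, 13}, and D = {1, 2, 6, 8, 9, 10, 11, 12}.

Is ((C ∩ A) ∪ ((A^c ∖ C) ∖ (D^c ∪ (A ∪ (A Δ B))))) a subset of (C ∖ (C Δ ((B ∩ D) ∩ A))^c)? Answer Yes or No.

No

C ∩ A = {9}
A^c = {1, 2, 3, 4, 5, 6, 8, 10, 11, 13}
A^c ∖ C = {1, 2, 3, 4, 6, 8, 10, 11}
D^c = {3, 4, 5, 7, 13}
A Δ B = {3, 6, 7, 9, 11, 13}
A ∪ (A Δ B) = {3, 6, 7, 9, 11, 12, 13}
D^c ∪ (A ∪ (A Δ B)) = {3, 4, 5, 6, 7, 9, 11, 12, 13}
(A^c ∖ C) ∖ (D^c ∪ (A ∪ (A Δ B))) = {1, 2, 8, 10}
(C ∩ A) ∪ ((A^c ∖ C) ∖ (D^c ∪ (A ∪ (A Δ B)))) = {1, 2, 8, 9, 10}
B ∩ D = {6, 11, 12}
(B ∩ D) ∩ A = {12}
C Δ ((B ∩ D) ∩ A) = {5, 9, 12, 13}
(C Δ ((B ∩ D) ∩ A))^c = {1, 2, 3, 4, 6, 7, 8, 10, 11}
C ∖ (C Δ ((B ∩ D) ∩ A))^c = {5, 9, 13}
1 ∈ (C ∩ A) ∪ ((A^c ∖ C) ∖ (D^c ∪ (A ∪ (A Δ B)))) but 1 ∉ C ∖ (C Δ ((B ∩ D) ∩ A))^c, so the inclusion fails.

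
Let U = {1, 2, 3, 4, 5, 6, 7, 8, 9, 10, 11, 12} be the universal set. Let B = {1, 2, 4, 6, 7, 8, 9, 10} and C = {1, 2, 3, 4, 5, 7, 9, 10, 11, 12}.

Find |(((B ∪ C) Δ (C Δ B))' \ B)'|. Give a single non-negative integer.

8

B ∪ C = {1, 2, 3, 4, 5, 6, 7, 8, 9, 10, 11, 12}
C Δ B = {3, 5, 6, 8, 11, 12}
(B ∪ C) Δ (C Δ B) = {1, 2, 4, 7, 9, 10}
((B ∪ C) Δ (C Δ B))' = {3, 5, 6, 8, 11, 12}
((B ∪ C) Δ (C Δ B))' \ B = {3, 5, 11, 12}
(((B ∪ C) Δ (C Δ B))' \ B)' = {1, 2, 4, 6, 7, 8, 9, 10}
|(((B ∪ C) Δ (C Δ B))' \ B)'| = 8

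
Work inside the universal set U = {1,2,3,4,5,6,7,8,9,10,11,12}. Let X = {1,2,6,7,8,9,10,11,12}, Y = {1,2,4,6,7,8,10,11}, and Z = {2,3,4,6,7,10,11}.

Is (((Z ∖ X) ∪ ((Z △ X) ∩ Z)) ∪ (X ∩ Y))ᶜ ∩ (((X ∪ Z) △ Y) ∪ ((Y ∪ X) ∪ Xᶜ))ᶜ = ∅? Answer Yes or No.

Z ∖ X = {3,4}
Z △ X = {1,3,4,8,9,12}
(Z △ X) ∩ Z = {3,4}
(Z ∖ X) ∪ ((Z △ X) ∩ Z) = {3,4}
X ∩ Y = {1,2,6,7,8,10,11}
((Z ∖ X) ∪ ((Z △ X) ∩ Z)) ∪ (X ∩ Y) = {1,2,3,4,6,7,8,10,11}
(((Z ∖ X) ∪ ((Z △ X) ∩ Z)) ∪ (X ∩ Y))ᶜ = {5,9,12}
X ∪ Z = {1,2,3,4,6,7,8,9,10,11,12}
(X ∪ Z) △ Y = {3,9,12}
Y ∪ X = {1,2,4,6,7,8,9,10,11,12}
Xᶜ = {3,4,5}
(Y ∪ X) ∪ Xᶜ = {1,2,3,4,5,6,7,8,9,10,11,12}
((X ∪ Z) △ Y) ∪ ((Y ∪ X) ∪ Xᶜ) = {1,2,3,4,5,6,7,8,9,10,11,12}
(((X ∪ Z) △ Y) ∪ ((Y ∪ X) ∪ Xᶜ))ᶜ = {}
{5,9,12} and {} share no elements.

Yes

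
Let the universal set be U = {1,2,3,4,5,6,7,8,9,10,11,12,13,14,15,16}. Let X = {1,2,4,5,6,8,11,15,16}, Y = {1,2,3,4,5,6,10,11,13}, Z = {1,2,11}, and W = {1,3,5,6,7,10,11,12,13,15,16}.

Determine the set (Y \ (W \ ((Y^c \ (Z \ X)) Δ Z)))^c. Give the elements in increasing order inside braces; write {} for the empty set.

{3,5,6,7,8,9,10,12,13,14,15,16}

Y^c = {7,8,9,12,14,15,16}
Z \ X = {}
Y^c \ (Z \ X) = {7,8,9,12,14,15,16}
(Y^c \ (Z \ X)) Δ Z = {1,2,7,8,9,11,12,14,15,16}
W \ ((Y^c \ (Z \ X)) Δ Z) = {3,5,6,10,13}
Y \ (W \ ((Y^c \ (Z \ X)) Δ Z)) = {1,2,4,11}
(Y \ (W \ ((Y^c \ (Z \ X)) Δ Z)))^c = {3,5,6,7,8,9,10,12,13,14,15,16}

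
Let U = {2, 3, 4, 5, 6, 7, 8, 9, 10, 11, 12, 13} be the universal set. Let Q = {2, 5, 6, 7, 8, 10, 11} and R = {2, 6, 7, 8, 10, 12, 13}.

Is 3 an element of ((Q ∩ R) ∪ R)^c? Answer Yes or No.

Yes

3 ∉ Q and 3 ∉ R, so 3 ∉ Q ∩ R
3 ∉ (Q ∩ R) and 3 ∉ R, so 3 ∉ (Q ∩ R) ∪ R
3 ∈ ((Q ∩ R) ∪ R)^c since 3 ∉ ((Q ∩ R) ∪ R)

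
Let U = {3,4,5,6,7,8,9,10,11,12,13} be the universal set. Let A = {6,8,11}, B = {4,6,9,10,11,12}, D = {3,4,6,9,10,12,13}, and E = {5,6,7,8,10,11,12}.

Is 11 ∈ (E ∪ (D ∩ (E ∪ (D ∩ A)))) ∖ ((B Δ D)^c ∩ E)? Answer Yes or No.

Yes

11 ∉ D and 11 ∈ A, so 11 ∉ D ∩ A
11 ∈ E and 11 ∉ (D ∩ A), so 11 ∈ E ∪ (D ∩ A)
11 ∉ D and 11 ∈ (E ∪ (D ∩ A)), so 11 ∉ D ∩ (E ∪ (D ∩ A))
11 ∈ E and 11 ∉ (D ∩ (E ∪ (D ∩ A))), so 11 ∈ E ∪ (D ∩ (E ∪ (D ∩ A)))
11 ∈ B and 11 ∉ D, so 11 ∈ B Δ D
11 ∉ (B Δ D)^c since 11 ∈ (B Δ D)
11 ∉ (B Δ D)^c and 11 ∈ E, so 11 ∉ (B Δ D)^c ∩ E
11 ∈ (E ∪ (D ∩ (E ∪ (D ∩ A)))) and 11 ∉ ((B Δ D)^c ∩ E), so 11 ∈ (E ∪ (D ∩ (E ∪ (D ∩ A)))) ∖ ((B Δ D)^c ∩ E)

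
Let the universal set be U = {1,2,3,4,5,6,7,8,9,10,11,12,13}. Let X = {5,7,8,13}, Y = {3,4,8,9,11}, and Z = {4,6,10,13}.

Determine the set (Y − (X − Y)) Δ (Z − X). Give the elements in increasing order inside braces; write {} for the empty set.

X − Y = {5,7,13}
Y − (X − Y) = {3,4,8,9,11}
Z − X = {4,6,10}
(Y − (X − Y)) Δ (Z − X) = {3,6,8,9,10,11}

{3,6,8,9,10,11}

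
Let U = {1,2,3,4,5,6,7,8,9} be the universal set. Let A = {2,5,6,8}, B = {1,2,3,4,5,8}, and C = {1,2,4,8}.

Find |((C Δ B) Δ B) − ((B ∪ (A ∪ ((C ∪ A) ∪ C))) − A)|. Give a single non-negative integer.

2

C Δ B = {3,5}
(C Δ B) Δ B = {1,2,4,8}
C ∪ A = {1,2,4,5,6,8}
(C ∪ A) ∪ C = {1,2,4,5,6,8}
A ∪ ((C ∪ A) ∪ C) = {1,2,4,5,6,8}
B ∪ (A ∪ ((C ∪ A) ∪ C)) = {1,2,3,4,5,6,8}
(B ∪ (A ∪ ((C ∪ A) ∪ C))) − A = {1,3,4}
((C Δ B) Δ B) − ((B ∪ (A ∪ ((C ∪ A) ∪ C))) − A) = {2,8}
|((C Δ B) Δ B) − ((B ∪ (A ∪ ((C ∪ A) ∪ C))) − A)| = 2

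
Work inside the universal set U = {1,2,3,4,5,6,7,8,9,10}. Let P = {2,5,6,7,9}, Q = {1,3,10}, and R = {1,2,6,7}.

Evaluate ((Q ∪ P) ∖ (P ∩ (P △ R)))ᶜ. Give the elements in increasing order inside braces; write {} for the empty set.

{4,5,8,9}

Q ∪ P = {1,2,3,5,6,7,9,10}
P △ R = {1,5,9}
P ∩ (P △ R) = {5,9}
(Q ∪ P) ∖ (P ∩ (P △ R)) = {1,2,3,6,7,10}
((Q ∪ P) ∖ (P ∩ (P △ R)))ᶜ = {4,5,8,9}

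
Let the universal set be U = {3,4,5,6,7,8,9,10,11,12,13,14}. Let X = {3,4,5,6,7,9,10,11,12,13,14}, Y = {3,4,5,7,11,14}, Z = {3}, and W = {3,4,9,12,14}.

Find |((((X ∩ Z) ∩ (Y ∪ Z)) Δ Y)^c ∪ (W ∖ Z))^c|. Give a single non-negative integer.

X ∩ Z = {3}
Y ∪ Z = {3,4,5,7,11,14}
(X ∩ Z) ∩ (Y ∪ Z) = {3}
((X ∩ Z) ∩ (Y ∪ Z)) Δ Y = {4,5,7,11,14}
(((X ∩ Z) ∩ (Y ∪ Z)) Δ Y)^c = {3,6,8,9,10,12,13}
W ∖ Z = {4,9,12,14}
(((X ∩ Z) ∩ (Y ∪ Z)) Δ Y)^c ∪ (W ∖ Z) = {3,4,6,8,9,10,12,13,14}
((((X ∩ Z) ∩ (Y ∪ Z)) Δ Y)^c ∪ (W ∖ Z))^c = {5,7,11}
|((((X ∩ Z) ∩ (Y ∪ Z)) Δ Y)^c ∪ (W ∖ Z))^c| = 3

3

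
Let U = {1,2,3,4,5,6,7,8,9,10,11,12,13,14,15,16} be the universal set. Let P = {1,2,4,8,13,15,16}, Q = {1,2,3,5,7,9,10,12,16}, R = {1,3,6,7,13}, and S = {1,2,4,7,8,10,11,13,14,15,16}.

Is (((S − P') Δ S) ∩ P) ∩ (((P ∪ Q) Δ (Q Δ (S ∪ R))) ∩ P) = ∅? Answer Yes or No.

P' = {3,5,6,7,9,10,11,12,14}
S − P' = {1,2,4,8,13,15,16}
(S − P') Δ S = {7,10,11,14}
((S − P') Δ S) ∩ P = {}
P ∪ Q = {1,2,3,4,5,7,8,9,10,12,13,15,16}
S ∪ R = {1,2,3,4,6,7,8,10,11,13,14,15,16}
Q Δ (S ∪ R) = {4,5,6,8,9,11,12,13,14,15}
(P ∪ Q) Δ (Q Δ (S ∪ R)) = {1,2,3,6,7,10,11,14,16}
((P ∪ Q) Δ (Q Δ (S ∪ R))) ∩ P = {1,2,16}
{} and {1,2,16} share no elements.

Yes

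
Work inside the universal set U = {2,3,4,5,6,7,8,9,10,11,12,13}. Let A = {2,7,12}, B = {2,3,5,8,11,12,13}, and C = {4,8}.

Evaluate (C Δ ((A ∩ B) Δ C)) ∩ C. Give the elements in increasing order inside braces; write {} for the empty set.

{}

A ∩ B = {2,12}
(A ∩ B) Δ C = {2,4,8,12}
C Δ ((A ∩ B) Δ C) = {2,12}
(C Δ ((A ∩ B) Δ C)) ∩ C = {}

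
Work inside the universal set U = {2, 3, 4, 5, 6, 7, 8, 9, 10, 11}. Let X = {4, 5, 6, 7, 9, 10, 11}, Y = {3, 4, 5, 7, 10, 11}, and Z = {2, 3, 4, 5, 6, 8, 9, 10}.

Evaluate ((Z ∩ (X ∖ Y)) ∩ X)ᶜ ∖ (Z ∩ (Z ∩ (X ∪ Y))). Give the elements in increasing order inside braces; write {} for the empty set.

{2, 7, 8, 11}

X ∖ Y = {6, 9}
Z ∩ (X ∖ Y) = {6, 9}
(Z ∩ (X ∖ Y)) ∩ X = {6, 9}
((Z ∩ (X ∖ Y)) ∩ X)ᶜ = {2, 3, 4, 5, 7, 8, 10, 11}
X ∪ Y = {3, 4, 5, 6, 7, 9, 10, 11}
Z ∩ (X ∪ Y) = {3, 4, 5, 6, 9, 10}
Z ∩ (Z ∩ (X ∪ Y)) = {3, 4, 5, 6, 9, 10}
((Z ∩ (X ∖ Y)) ∩ X)ᶜ ∖ (Z ∩ (Z ∩ (X ∪ Y))) = {2, 7, 8, 11}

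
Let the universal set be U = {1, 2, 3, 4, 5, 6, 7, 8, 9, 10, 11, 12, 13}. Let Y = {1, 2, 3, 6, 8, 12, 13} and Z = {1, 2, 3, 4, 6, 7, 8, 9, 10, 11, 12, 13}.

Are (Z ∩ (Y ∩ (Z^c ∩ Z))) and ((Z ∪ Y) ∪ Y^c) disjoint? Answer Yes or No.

Yes

Z^c = {5}
Z^c ∩ Z = {}
Y ∩ (Z^c ∩ Z) = {}
Z ∩ (Y ∩ (Z^c ∩ Z)) = {}
Z ∪ Y = {1, 2, 3, 4, 6, 7, 8, 9, 10, 11, 12, 13}
Y^c = {4, 5, 7, 9, 10, 11}
(Z ∪ Y) ∪ Y^c = {1, 2, 3, 4, 5, 6, 7, 8, 9, 10, 11, 12, 13}
{} and {1, 2, 3, 4, 5, 6, 7, 8, 9, 10, 11, 12, 13} share no elements.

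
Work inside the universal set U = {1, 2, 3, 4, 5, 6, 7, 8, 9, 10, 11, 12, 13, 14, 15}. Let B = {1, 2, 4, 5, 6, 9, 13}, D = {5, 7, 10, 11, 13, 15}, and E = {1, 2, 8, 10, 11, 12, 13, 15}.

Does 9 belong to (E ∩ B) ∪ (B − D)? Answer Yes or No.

Yes

9 ∉ E and 9 ∈ B, so 9 ∉ E ∩ B
9 ∈ B and 9 ∉ D, so 9 ∈ B − D
9 ∉ (E ∩ B) and 9 ∈ (B − D), so 9 ∈ (E ∩ B) ∪ (B − D)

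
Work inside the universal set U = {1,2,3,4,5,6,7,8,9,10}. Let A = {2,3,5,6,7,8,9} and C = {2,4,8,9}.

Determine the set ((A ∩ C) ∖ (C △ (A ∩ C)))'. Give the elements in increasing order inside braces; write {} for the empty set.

{1,3,4,5,6,7,10}

A ∩ C = {2,8,9}
C △ (A ∩ C) = {4}
(A ∩ C) ∖ (C △ (A ∩ C)) = {2,8,9}
((A ∩ C) ∖ (C △ (A ∩ C)))' = {1,3,4,5,6,7,10}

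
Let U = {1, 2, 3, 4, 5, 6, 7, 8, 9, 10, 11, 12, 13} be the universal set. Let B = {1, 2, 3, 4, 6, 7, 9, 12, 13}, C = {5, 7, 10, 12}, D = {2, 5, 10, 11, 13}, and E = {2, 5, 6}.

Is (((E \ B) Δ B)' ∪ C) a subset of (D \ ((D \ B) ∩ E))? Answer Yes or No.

E \ B = {5}
(E \ B) Δ B = {1, 2, 3, 4, 5, 6, 7, 9, 12, 13}
((E \ B) Δ B)' = {8, 10, 11}
((E \ B) Δ B)' ∪ C = {5, 7, 8, 10, 11, 12}
D \ B = {5, 10, 11}
(D \ B) ∩ E = {5}
D \ ((D \ B) ∩ E) = {2, 10, 11, 13}
5 ∈ ((E \ B) Δ B)' ∪ C but 5 ∉ D \ ((D \ B) ∩ E), so the inclusion fails.

No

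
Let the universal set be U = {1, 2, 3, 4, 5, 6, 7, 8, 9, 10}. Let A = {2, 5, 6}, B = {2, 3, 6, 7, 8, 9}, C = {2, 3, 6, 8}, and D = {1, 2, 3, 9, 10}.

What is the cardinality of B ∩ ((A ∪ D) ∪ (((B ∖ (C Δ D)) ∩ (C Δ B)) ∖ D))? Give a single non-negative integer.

5

A ∪ D = {1, 2, 3, 5, 6, 9, 10}
C Δ D = {1, 6, 8, 9, 10}
B ∖ (C Δ D) = {2, 3, 7}
C Δ B = {7, 9}
(B ∖ (C Δ D)) ∩ (C Δ B) = {7}
((B ∖ (C Δ D)) ∩ (C Δ B)) ∖ D = {7}
(A ∪ D) ∪ (((B ∖ (C Δ D)) ∩ (C Δ B)) ∖ D) = {1, 2, 3, 5, 6, 7, 9, 10}
B ∩ ((A ∪ D) ∪ (((B ∖ (C Δ D)) ∩ (C Δ B)) ∖ D)) = {2, 3, 6, 7, 9}
|B ∩ ((A ∪ D) ∪ (((B ∖ (C Δ D)) ∩ (C Δ B)) ∖ D))| = 5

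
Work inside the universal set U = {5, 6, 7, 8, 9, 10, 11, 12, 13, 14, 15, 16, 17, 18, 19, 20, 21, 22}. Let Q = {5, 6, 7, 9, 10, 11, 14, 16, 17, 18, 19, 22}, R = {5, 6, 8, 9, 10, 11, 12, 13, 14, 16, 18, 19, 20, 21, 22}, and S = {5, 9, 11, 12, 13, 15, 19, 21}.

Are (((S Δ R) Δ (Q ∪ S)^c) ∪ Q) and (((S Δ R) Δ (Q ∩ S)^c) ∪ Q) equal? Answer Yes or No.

No

S Δ R = {6, 8, 10, 14, 15, 16, 18, 20, 22}
Q ∪ S = {5, 6, 7, 9, 10, 11, 12, 13, 14, 15, 16, 17, 18, 19, 21, 22}
(Q ∪ S)^c = {8, 20}
(S Δ R) Δ (Q ∪ S)^c = {6, 10, 14, 15, 16, 18, 22}
((S Δ R) Δ (Q ∪ S)^c) ∪ Q = {5, 6, 7, 9, 10, 11, 14, 15, 16, 17, 18, 19, 22}
Q ∩ S = {5, 9, 11, 19}
(Q ∩ S)^c = {6, 7, 8, 10, 12, 13, 14, 15, 16, 17, 18, 20, 21, 22}
(S Δ R) Δ (Q ∩ S)^c = {7, 12, 13, 17, 21}
((S Δ R) Δ (Q ∩ S)^c) ∪ Q = {5, 6, 7, 9, 10, 11, 12, 13, 14, 16, 17, 18, 19, 21, 22}
12 ∈ ((S Δ R) Δ (Q ∩ S)^c) ∪ Q but 12 ∉ ((S Δ R) Δ (Q ∪ S)^c) ∪ Q, so they differ.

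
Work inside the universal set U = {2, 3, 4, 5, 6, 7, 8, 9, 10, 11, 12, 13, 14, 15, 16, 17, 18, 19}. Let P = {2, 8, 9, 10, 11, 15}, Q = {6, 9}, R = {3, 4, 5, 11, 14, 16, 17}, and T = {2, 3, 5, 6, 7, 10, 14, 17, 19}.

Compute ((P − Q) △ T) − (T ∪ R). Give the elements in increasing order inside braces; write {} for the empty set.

P − Q = {2, 8, 10, 11, 15}
(P − Q) △ T = {3, 5, 6, 7, 8, 11, 14, 15, 17, 19}
T ∪ R = {2, 3, 4, 5, 6, 7, 10, 11, 14, 16, 17, 19}
((P − Q) △ T) − (T ∪ R) = {8, 15}

{8, 15}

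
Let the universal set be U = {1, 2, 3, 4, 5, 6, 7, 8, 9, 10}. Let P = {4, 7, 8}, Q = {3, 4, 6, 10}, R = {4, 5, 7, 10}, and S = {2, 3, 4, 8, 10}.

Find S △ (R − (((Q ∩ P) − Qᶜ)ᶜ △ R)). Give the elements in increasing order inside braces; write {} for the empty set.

{2, 3, 4, 5, 7, 8}

Q ∩ P = {4}
Qᶜ = {1, 2, 5, 7, 8, 9}
(Q ∩ P) − Qᶜ = {4}
((Q ∩ P) − Qᶜ)ᶜ = {1, 2, 3, 5, 6, 7, 8, 9, 10}
((Q ∩ P) − Qᶜ)ᶜ △ R = {1, 2, 3, 4, 6, 8, 9}
R − (((Q ∩ P) − Qᶜ)ᶜ △ R) = {5, 7, 10}
S △ (R − (((Q ∩ P) − Qᶜ)ᶜ △ R)) = {2, 3, 4, 5, 7, 8}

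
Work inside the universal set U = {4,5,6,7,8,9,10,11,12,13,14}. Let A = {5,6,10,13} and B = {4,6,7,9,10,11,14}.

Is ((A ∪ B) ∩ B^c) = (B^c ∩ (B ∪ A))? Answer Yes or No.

A ∪ B = {4,5,6,7,9,10,11,13,14}
B^c = {5,8,12,13}
(A ∪ B) ∩ B^c = {5,13}
B ∪ A = {4,5,6,7,9,10,11,13,14}
B^c ∩ (B ∪ A) = {5,13}
Both equal {5,13}, so (A ∪ B) ∩ B^c = B^c ∩ (B ∪ A).

Yes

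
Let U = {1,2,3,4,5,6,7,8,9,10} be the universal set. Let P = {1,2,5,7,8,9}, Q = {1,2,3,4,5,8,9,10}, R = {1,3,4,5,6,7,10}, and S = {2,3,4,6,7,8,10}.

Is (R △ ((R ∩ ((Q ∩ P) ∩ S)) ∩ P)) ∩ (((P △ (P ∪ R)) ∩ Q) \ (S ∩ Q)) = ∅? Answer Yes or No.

Q ∩ P = {1,2,5,8,9}
(Q ∩ P) ∩ S = {2,8}
R ∩ ((Q ∩ P) ∩ S) = {}
(R ∩ ((Q ∩ P) ∩ S)) ∩ P = {}
R △ ((R ∩ ((Q ∩ P) ∩ S)) ∩ P) = {1,3,4,5,6,7,10}
P ∪ R = {1,2,3,4,5,6,7,8,9,10}
P △ (P ∪ R) = {3,4,6,10}
(P △ (P ∪ R)) ∩ Q = {3,4,10}
S ∩ Q = {2,3,4,8,10}
((P △ (P ∪ R)) ∩ Q) \ (S ∩ Q) = {}
{1,3,4,5,6,7,10} and {} share no elements.

Yes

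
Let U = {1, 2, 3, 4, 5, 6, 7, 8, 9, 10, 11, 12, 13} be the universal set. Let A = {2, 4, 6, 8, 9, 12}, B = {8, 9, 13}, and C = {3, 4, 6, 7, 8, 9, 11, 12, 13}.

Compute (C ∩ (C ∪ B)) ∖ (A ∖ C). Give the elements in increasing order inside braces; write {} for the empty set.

{3, 4, 6, 7, 8, 9, 11, 12, 13}

C ∪ B = {3, 4, 6, 7, 8, 9, 11, 12, 13}
C ∩ (C ∪ B) = {3, 4, 6, 7, 8, 9, 11, 12, 13}
A ∖ C = {2}
(C ∩ (C ∪ B)) ∖ (A ∖ C) = {3, 4, 6, 7, 8, 9, 11, 12, 13}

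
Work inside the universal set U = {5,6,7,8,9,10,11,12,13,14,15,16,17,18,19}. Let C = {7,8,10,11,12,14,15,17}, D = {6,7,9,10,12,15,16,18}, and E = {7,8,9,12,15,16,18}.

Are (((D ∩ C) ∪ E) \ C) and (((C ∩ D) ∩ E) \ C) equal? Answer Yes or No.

No

D ∩ C = {7,10,12,15}
(D ∩ C) ∪ E = {7,8,9,10,12,15,16,18}
((D ∩ C) ∪ E) \ C = {9,16,18}
C ∩ D = {7,10,12,15}
(C ∩ D) ∩ E = {7,12,15}
((C ∩ D) ∩ E) \ C = {}
9 ∈ ((D ∩ C) ∪ E) \ C but 9 ∉ ((C ∩ D) ∩ E) \ C, so they differ.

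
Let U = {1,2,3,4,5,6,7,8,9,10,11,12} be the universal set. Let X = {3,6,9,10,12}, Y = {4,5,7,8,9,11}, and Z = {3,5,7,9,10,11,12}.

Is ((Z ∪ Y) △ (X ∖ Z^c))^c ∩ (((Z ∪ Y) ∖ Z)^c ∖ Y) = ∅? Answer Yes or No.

Z ∪ Y = {3,4,5,7,8,9,10,11,12}
Z^c = {1,2,4,6,8}
X ∖ Z^c = {3,9,10,12}
(Z ∪ Y) △ (X ∖ Z^c) = {4,5,7,8,11}
((Z ∪ Y) △ (X ∖ Z^c))^c = {1,2,3,6,9,10,12}
(Z ∪ Y) ∖ Z = {4,8}
((Z ∪ Y) ∖ Z)^c = {1,2,3,5,6,7,9,10,11,12}
((Z ∪ Y) ∖ Z)^c ∖ Y = {1,2,3,6,10,12}
1 lies in both, so they are not disjoint.

No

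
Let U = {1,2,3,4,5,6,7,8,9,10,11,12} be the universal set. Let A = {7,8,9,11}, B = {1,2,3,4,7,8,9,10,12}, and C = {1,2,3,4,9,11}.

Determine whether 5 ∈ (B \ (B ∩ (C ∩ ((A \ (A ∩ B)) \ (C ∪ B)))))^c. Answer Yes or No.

Yes

5 ∉ A and 5 ∉ B, so 5 ∉ A ∩ B
5 ∉ A and 5 ∉ (A ∩ B), so 5 ∉ A \ (A ∩ B)
5 ∉ C and 5 ∉ B, so 5 ∉ C ∪ B
5 ∉ (A \ (A ∩ B)) and 5 ∉ (C ∪ B), so 5 ∉ (A \ (A ∩ B)) \ (C ∪ B)
5 ∉ C and 5 ∉ ((A \ (A ∩ B)) \ (C ∪ B)), so 5 ∉ C ∩ ((A \ (A ∩ B)) \ (C ∪ B))
5 ∉ B and 5 ∉ (C ∩ ((A \ (A ∩ B)) \ (C ∪ B))), so 5 ∉ B ∩ (C ∩ ((A \ (A ∩ B)) \ (C ∪ B)))
5 ∉ B and 5 ∉ (B ∩ (C ∩ ((A \ (A ∩ B)) \ (C ∪ B)))), so 5 ∉ B \ (B ∩ (C ∩ ((A \ (A ∩ B)) \ (C ∪ B))))
5 ∈ (B \ (B ∩ (C ∩ ((A \ (A ∩ B)) \ (C ∪ B)))))^c since 5 ∉ (B \ (B ∩ (C ∩ ((A \ (A ∩ B)) \ (C ∪ B)))))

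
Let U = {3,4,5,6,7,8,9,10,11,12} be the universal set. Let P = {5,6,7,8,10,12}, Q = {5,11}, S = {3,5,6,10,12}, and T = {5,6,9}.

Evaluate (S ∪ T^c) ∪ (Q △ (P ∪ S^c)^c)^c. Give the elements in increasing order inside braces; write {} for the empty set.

{3,4,5,6,7,8,9,10,11,12}

T^c = {3,4,7,8,10,11,12}
S ∪ T^c = {3,4,5,6,7,8,10,11,12}
S^c = {4,7,8,9,11}
P ∪ S^c = {4,5,6,7,8,9,10,11,12}
(P ∪ S^c)^c = {3}
Q △ (P ∪ S^c)^c = {3,5,11}
(Q △ (P ∪ S^c)^c)^c = {4,6,7,8,9,10,12}
(S ∪ T^c) ∪ (Q △ (P ∪ S^c)^c)^c = {3,4,5,6,7,8,9,10,11,12}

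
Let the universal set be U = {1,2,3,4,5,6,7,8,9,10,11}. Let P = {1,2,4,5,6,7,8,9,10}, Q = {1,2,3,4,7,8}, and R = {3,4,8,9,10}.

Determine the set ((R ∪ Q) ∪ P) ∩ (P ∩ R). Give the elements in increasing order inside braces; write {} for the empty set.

R ∪ Q = {1,2,3,4,7,8,9,10}
(R ∪ Q) ∪ P = {1,2,3,4,5,6,7,8,9,10}
P ∩ R = {4,8,9,10}
((R ∪ Q) ∪ P) ∩ (P ∩ R) = {4,8,9,10}

{4,8,9,10}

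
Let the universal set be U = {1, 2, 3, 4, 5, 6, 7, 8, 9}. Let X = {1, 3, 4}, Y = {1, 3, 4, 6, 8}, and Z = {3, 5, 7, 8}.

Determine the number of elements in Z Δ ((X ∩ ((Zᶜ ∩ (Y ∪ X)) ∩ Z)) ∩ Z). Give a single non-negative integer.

Zᶜ = {1, 2, 4, 6, 9}
Y ∪ X = {1, 3, 4, 6, 8}
Zᶜ ∩ (Y ∪ X) = {1, 4, 6}
(Zᶜ ∩ (Y ∪ X)) ∩ Z = {}
X ∩ ((Zᶜ ∩ (Y ∪ X)) ∩ Z) = {}
(X ∩ ((Zᶜ ∩ (Y ∪ X)) ∩ Z)) ∩ Z = {}
Z Δ ((X ∩ ((Zᶜ ∩ (Y ∪ X)) ∩ Z)) ∩ Z) = {3, 5, 7, 8}
|Z Δ ((X ∩ ((Zᶜ ∩ (Y ∪ X)) ∩ Z)) ∩ Z)| = 4

4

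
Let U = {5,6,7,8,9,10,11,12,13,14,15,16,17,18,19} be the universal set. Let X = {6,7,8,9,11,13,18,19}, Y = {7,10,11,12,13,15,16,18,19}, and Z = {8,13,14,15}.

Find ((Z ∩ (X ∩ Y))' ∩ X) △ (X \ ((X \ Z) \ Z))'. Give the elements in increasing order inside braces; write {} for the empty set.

{5,8,10,12,14,15,16,17}

X ∩ Y = {7,11,13,18,19}
Z ∩ (X ∩ Y) = {13}
(Z ∩ (X ∩ Y))' = {5,6,7,8,9,10,11,12,14,15,16,17,18,19}
(Z ∩ (X ∩ Y))' ∩ X = {6,7,8,9,11,18,19}
X \ Z = {6,7,9,11,18,19}
(X \ Z) \ Z = {6,7,9,11,18,19}
X \ ((X \ Z) \ Z) = {8,13}
(X \ ((X \ Z) \ Z))' = {5,6,7,9,10,11,12,14,15,16,17,18,19}
((Z ∩ (X ∩ Y))' ∩ X) △ (X \ ((X \ Z) \ Z))' = {5,8,10,12,14,15,16,17}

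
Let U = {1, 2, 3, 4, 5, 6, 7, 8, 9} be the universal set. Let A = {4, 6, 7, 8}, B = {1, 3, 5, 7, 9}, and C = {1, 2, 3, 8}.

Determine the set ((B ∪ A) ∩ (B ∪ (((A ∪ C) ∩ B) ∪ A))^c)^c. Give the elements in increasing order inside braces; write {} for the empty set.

{1, 2, 3, 4, 5, 6, 7, 8, 9}

B ∪ A = {1, 3, 4, 5, 6, 7, 8, 9}
A ∪ C = {1, 2, 3, 4, 6, 7, 8}
(A ∪ C) ∩ B = {1, 3, 7}
((A ∪ C) ∩ B) ∪ A = {1, 3, 4, 6, 7, 8}
B ∪ (((A ∪ C) ∩ B) ∪ A) = {1, 3, 4, 5, 6, 7, 8, 9}
(B ∪ (((A ∪ C) ∩ B) ∪ A))^c = {2}
(B ∪ A) ∩ (B ∪ (((A ∪ C) ∩ B) ∪ A))^c = {}
((B ∪ A) ∩ (B ∪ (((A ∪ C) ∩ B) ∪ A))^c)^c = {1, 2, 3, 4, 5, 6, 7, 8, 9}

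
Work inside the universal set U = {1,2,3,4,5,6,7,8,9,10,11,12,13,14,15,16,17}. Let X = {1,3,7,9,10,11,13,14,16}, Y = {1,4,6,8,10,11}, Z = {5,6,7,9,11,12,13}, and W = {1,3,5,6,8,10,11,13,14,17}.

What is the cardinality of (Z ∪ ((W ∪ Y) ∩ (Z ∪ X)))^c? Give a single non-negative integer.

W ∪ Y = {1,3,4,5,6,8,10,11,13,14,17}
Z ∪ X = {1,3,5,6,7,9,10,11,12,13,14,16}
(W ∪ Y) ∩ (Z ∪ X) = {1,3,5,6,10,11,13,14}
Z ∪ ((W ∪ Y) ∩ (Z ∪ X)) = {1,3,5,6,7,9,10,11,12,13,14}
(Z ∪ ((W ∪ Y) ∩ (Z ∪ X)))^c = {2,4,8,15,16,17}
|(Z ∪ ((W ∪ Y) ∩ (Z ∪ X)))^c| = 6

6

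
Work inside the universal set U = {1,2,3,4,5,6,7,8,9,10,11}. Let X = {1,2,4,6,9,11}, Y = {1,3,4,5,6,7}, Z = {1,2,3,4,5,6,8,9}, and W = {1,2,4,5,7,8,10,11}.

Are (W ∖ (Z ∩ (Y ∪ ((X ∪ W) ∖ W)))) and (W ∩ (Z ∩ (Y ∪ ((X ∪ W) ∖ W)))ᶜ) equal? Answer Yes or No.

Yes

X ∪ W = {1,2,4,5,6,7,8,9,10,11}
(X ∪ W) ∖ W = {6,9}
Y ∪ ((X ∪ W) ∖ W) = {1,3,4,5,6,7,9}
Z ∩ (Y ∪ ((X ∪ W) ∖ W)) = {1,3,4,5,6,9}
W ∖ (Z ∩ (Y ∪ ((X ∪ W) ∖ W))) = {2,7,8,10,11}
(Z ∩ (Y ∪ ((X ∪ W) ∖ W)))ᶜ = {2,7,8,10,11}
W ∩ (Z ∩ (Y ∪ ((X ∪ W) ∖ W)))ᶜ = {2,7,8,10,11}
Both equal {2,7,8,10,11}, so W ∖ (Z ∩ (Y ∪ ((X ∪ W) ∖ W))) = W ∩ (Z ∩ (Y ∪ ((X ∪ W) ∖ W)))ᶜ.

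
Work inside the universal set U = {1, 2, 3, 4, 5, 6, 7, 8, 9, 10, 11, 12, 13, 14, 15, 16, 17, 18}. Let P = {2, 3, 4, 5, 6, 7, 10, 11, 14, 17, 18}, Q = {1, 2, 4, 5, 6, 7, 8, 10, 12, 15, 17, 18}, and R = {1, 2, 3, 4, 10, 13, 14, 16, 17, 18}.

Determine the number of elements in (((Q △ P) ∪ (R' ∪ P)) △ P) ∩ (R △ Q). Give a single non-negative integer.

3

Q △ P = {1, 3, 8, 11, 12, 14, 15}
R' = {5, 6, 7, 8, 9, 11, 12, 15}
R' ∪ P = {2, 3, 4, 5, 6, 7, 8, 9, 10, 11, 12, 14, 15, 17, 18}
(Q △ P) ∪ (R' ∪ P) = {1, 2, 3, 4, 5, 6, 7, 8, 9, 10, 11, 12, 14, 15, 17, 18}
((Q △ P) ∪ (R' ∪ P)) △ P = {1, 8, 9, 12, 15}
R △ Q = {3, 5, 6, 7, 8, 12, 13, 14, 15, 16}
(((Q △ P) ∪ (R' ∪ P)) △ P) ∩ (R △ Q) = {8, 12, 15}
|(((Q △ P) ∪ (R' ∪ P)) △ P) ∩ (R △ Q)| = 3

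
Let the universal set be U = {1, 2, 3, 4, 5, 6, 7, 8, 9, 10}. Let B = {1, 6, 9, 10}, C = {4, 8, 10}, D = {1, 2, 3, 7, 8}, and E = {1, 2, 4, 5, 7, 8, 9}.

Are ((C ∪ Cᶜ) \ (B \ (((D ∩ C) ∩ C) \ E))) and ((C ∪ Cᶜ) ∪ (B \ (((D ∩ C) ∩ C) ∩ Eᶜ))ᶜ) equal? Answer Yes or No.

Cᶜ = {1, 2, 3, 5, 6, 7, 9}
C ∪ Cᶜ = {1, 2, 3, 4, 5, 6, 7, 8, 9, 10}
D ∩ C = {8}
(D ∩ C) ∩ C = {8}
((D ∩ C) ∩ C) \ E = {}
B \ (((D ∩ C) ∩ C) \ E) = {1, 6, 9, 10}
(C ∪ Cᶜ) \ (B \ (((D ∩ C) ∩ C) \ E)) = {2, 3, 4, 5, 7, 8}
Eᶜ = {3, 6, 10}
((D ∩ C) ∩ C) ∩ Eᶜ = {}
B \ (((D ∩ C) ∩ C) ∩ Eᶜ) = {1, 6, 9, 10}
(B \ (((D ∩ C) ∩ C) ∩ Eᶜ))ᶜ = {2, 3, 4, 5, 7, 8}
(C ∪ Cᶜ) ∪ (B \ (((D ∩ C) ∩ C) ∩ Eᶜ))ᶜ = {1, 2, 3, 4, 5, 6, 7, 8, 9, 10}
1 ∈ (C ∪ Cᶜ) ∪ (B \ (((D ∩ C) ∩ C) ∩ Eᶜ))ᶜ but 1 ∉ (C ∪ Cᶜ) \ (B \ (((D ∩ C) ∩ C) \ E)), so they differ.

No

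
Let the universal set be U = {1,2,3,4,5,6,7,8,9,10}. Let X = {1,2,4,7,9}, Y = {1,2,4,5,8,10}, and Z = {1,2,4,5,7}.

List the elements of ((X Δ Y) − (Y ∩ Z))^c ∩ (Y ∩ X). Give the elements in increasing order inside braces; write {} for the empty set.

X Δ Y = {5,7,8,9,10}
Y ∩ Z = {1,2,4,5}
(X Δ Y) − (Y ∩ Z) = {7,8,9,10}
((X Δ Y) − (Y ∩ Z))^c = {1,2,3,4,5,6}
Y ∩ X = {1,2,4}
((X Δ Y) − (Y ∩ Z))^c ∩ (Y ∩ X) = {1,2,4}

{1,2,4}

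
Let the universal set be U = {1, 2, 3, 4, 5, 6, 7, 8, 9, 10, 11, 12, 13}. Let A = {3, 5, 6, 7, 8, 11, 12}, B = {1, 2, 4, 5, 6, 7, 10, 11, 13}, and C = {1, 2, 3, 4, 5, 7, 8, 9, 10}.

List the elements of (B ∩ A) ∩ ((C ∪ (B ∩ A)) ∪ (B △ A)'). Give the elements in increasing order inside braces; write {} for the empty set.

{5, 6, 7, 11}

B ∩ A = {5, 6, 7, 11}
C ∪ (B ∩ A) = {1, 2, 3, 4, 5, 6, 7, 8, 9, 10, 11}
B △ A = {1, 2, 3, 4, 8, 10, 12, 13}
(B △ A)' = {5, 6, 7, 9, 11}
(C ∪ (B ∩ A)) ∪ (B △ A)' = {1, 2, 3, 4, 5, 6, 7, 8, 9, 10, 11}
(B ∩ A) ∩ ((C ∪ (B ∩ A)) ∪ (B △ A)') = {5, 6, 7, 11}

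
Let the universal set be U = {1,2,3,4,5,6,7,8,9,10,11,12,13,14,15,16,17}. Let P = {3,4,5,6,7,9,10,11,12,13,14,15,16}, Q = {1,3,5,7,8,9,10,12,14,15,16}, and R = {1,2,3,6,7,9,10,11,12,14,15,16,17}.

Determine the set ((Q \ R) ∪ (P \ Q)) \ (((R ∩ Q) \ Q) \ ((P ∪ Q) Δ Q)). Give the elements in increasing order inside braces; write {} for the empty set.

{4,5,6,8,11,13}

Q \ R = {5,8}
P \ Q = {4,6,11,13}
(Q \ R) ∪ (P \ Q) = {4,5,6,8,11,13}
R ∩ Q = {1,3,7,9,10,12,14,15,16}
(R ∩ Q) \ Q = {}
P ∪ Q = {1,3,4,5,6,7,8,9,10,11,12,13,14,15,16}
(P ∪ Q) Δ Q = {4,6,11,13}
((R ∩ Q) \ Q) \ ((P ∪ Q) Δ Q) = {}
((Q \ R) ∪ (P \ Q)) \ (((R ∩ Q) \ Q) \ ((P ∪ Q) Δ Q)) = {4,5,6,8,11,13}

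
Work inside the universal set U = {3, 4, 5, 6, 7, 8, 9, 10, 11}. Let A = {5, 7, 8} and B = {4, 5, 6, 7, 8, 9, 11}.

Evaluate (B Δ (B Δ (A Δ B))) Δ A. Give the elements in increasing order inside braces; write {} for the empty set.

A Δ B = {4, 6, 9, 11}
B Δ (A Δ B) = {5, 7, 8}
B Δ (B Δ (A Δ B)) = {4, 6, 9, 11}
(B Δ (B Δ (A Δ B))) Δ A = {4, 5, 6, 7, 8, 9, 11}

{4, 5, 6, 7, 8, 9, 11}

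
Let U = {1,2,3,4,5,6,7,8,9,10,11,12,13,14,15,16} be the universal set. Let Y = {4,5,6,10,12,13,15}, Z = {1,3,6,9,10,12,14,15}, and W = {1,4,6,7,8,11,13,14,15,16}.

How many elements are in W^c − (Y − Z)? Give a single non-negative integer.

W^c = {2,3,5,9,10,12}
Y − Z = {4,5,13}
W^c − (Y − Z) = {2,3,9,10,12}
|W^c − (Y − Z)| = 5

5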